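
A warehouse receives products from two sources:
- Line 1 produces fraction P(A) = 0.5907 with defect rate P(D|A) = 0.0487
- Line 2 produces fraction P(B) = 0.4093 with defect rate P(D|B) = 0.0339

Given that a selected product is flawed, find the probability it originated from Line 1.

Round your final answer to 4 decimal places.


Let A = from Line 1, D = flawed

Given:
- P(A) = 0.5907, P(B) = 0.4093
- P(D|A) = 0.0487, P(D|B) = 0.0339

Step 1: Find P(D)
P(D) = P(D|A)P(A) + P(D|B)P(B)
     = 0.0487 × 0.5907 + 0.0339 × 0.4093
     = 0.02876709 + 0.01387527
     = 0.04264236

Step 2: Apply Bayes' theorem
P(A|D) = P(D|A)P(A) / P(D)
       = 0.02876709 / 0.04264236
       = 0.6746


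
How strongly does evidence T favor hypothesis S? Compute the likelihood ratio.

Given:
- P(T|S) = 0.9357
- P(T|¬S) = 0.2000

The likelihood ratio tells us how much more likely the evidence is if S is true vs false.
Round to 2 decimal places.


Likelihood Ratio (LR) = P(T|S) / P(T|¬S)

LR = 0.9357 / 0.2000
   = 4.68

The evidence is 4.68 times more likely if S is true than if S is false.
LR > 1, so observing T raises the odds in favor of S.


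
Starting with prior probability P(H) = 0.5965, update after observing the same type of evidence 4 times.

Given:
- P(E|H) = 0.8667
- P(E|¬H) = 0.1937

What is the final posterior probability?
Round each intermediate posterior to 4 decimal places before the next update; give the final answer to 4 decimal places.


Sequential Bayesian updating:

Initial prior: P(H) = 0.5965

Update 1:
  P(E) = 0.8667 × 0.5965 + 0.1937 × 0.4035 = 0.51698655 + 0.07815795 = 0.59514450
  P(H|E) = 0.51698655 / 0.59514450 = 0.8687

Update 2:
  P(E) = 0.8667 × 0.8687 + 0.1937 × 0.1313 = 0.75290229 + 0.02543281 = 0.77833510
  P(H|E) = 0.75290229 / 0.77833510 = 0.9673

Update 3:
  P(E) = 0.8667 × 0.9673 + 0.1937 × 0.0327 = 0.83835891 + 0.00633399 = 0.84469290
  P(H|E) = 0.83835891 / 0.84469290 = 0.9925

Update 4:
  P(E) = 0.8667 × 0.9925 + 0.1937 × 0.0075 = 0.86019975 + 0.00145275 = 0.86165250
  P(H|E) = 0.86019975 / 0.86165250 = 0.9983

Final posterior: 0.9983


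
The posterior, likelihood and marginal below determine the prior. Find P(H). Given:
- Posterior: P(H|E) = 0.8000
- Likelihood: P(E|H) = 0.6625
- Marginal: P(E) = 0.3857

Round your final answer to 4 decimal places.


From Bayes' theorem: P(H|E) = P(E|H) × P(H) / P(E)

Rearranging for P(H):
P(H) = P(H|E) × P(E) / P(E|H)
     = 0.8000 × 0.3857 / 0.6625
     = 0.30856000 / 0.6625
     = 0.4658


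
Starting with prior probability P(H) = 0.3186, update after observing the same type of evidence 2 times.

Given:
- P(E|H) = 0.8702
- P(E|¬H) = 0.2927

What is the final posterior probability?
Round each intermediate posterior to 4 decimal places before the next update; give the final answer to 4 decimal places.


Sequential Bayesian updating:

Initial prior: P(H) = 0.3186

Update 1:
  P(E) = 0.8702 × 0.3186 + 0.2927 × 0.6814 = 0.27724572 + 0.19944578 = 0.47669150
  P(H|E) = 0.27724572 / 0.47669150 = 0.5816

Update 2:
  P(E) = 0.8702 × 0.5816 + 0.2927 × 0.4184 = 0.50610832 + 0.12246568 = 0.62857400
  P(H|E) = 0.50610832 / 0.62857400 = 0.8052

Final posterior: 0.8052


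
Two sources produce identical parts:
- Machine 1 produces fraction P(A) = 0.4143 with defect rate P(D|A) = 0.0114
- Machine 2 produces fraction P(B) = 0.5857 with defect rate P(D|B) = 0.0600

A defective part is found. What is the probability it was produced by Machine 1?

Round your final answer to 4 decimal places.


Let A = from Machine 1, D = defective

Given:
- P(A) = 0.4143, P(B) = 0.5857
- P(D|A) = 0.0114, P(D|B) = 0.0600

Step 1: Find P(D)
P(D) = P(D|A)P(A) + P(D|B)P(B)
     = 0.0114 × 0.4143 + 0.0600 × 0.5857
     = 0.00472302 + 0.03514200
     = 0.03986502

Step 2: Apply Bayes' theorem
P(A|D) = P(D|A)P(A) / P(D)
       = 0.00472302 / 0.03986502
       = 0.1185


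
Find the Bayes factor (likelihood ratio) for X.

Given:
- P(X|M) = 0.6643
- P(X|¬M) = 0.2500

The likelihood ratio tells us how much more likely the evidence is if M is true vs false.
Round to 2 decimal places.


Likelihood Ratio (LR) = P(X|M) / P(X|¬M)

LR = 0.6643 / 0.2500
   = 2.66

The evidence is 2.66 times more likely if M is true than if M is false.
Since LR > 1, the evidence supports M over ¬M.


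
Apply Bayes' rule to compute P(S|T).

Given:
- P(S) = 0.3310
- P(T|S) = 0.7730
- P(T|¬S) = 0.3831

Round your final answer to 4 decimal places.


Bayes' theorem: P(S|T) = P(T|S) × P(S) / P(T)

Step 1: Calculate P(T) using law of total probability
P(T) = P(T|S)P(S) + P(T|¬S)P(¬S)
     = 0.7730 × 0.3310 + 0.3831 × 0.6690
     = 0.25586300 + 0.25629390
     = 0.51215690

Step 2: Apply Bayes' theorem
P(S|T) = P(T|S) × P(S) / P(T)
       = 0.25586300 / 0.51215690
       = 0.4996


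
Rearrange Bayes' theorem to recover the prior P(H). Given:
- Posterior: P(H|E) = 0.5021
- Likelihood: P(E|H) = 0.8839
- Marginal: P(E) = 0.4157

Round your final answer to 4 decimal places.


From Bayes' theorem: P(H|E) = P(E|H) × P(H) / P(E)

Rearranging for P(H):
P(H) = P(H|E) × P(E) / P(E|H)
     = 0.5021 × 0.4157 / 0.8839
     = 0.20872297 / 0.8839
     = 0.2361


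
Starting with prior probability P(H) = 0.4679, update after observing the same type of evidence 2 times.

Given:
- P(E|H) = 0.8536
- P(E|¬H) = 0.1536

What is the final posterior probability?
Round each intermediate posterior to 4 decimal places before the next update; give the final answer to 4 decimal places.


Sequential Bayesian updating:

Initial prior: P(H) = 0.4679

Update 1:
  P(E) = 0.8536 × 0.4679 + 0.1536 × 0.5321 = 0.39939944 + 0.08173056 = 0.48113000
  P(H|E) = 0.39939944 / 0.48113000 = 0.8301

Update 2:
  P(E) = 0.8536 × 0.8301 + 0.1536 × 0.1699 = 0.70857336 + 0.02609664 = 0.73467000
  P(H|E) = 0.70857336 / 0.73467000 = 0.9645

Final posterior: 0.9645


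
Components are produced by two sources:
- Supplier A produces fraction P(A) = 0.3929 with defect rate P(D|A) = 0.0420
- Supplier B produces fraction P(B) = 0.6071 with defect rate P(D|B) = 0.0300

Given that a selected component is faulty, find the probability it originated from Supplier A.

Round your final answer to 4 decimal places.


Let A = from Supplier A, D = faulty

Given:
- P(A) = 0.3929, P(B) = 0.6071
- P(D|A) = 0.0420, P(D|B) = 0.0300

Step 1: Find P(D)
P(D) = P(D|A)P(A) + P(D|B)P(B)
     = 0.0420 × 0.3929 + 0.0300 × 0.6071
     = 0.01650180 + 0.01821300
     = 0.03471480

Step 2: Apply Bayes' theorem
P(A|D) = P(D|A)P(A) / P(D)
       = 0.01650180 / 0.03471480
       = 0.4754


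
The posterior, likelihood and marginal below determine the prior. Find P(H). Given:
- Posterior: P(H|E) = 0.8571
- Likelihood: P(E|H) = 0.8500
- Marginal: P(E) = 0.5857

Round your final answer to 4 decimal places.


From Bayes' theorem: P(H|E) = P(E|H) × P(H) / P(E)

Rearranging for P(H):
P(H) = P(H|E) × P(E) / P(E|H)
     = 0.8571 × 0.5857 / 0.8500
     = 0.50200347 / 0.8500
     = 0.5906


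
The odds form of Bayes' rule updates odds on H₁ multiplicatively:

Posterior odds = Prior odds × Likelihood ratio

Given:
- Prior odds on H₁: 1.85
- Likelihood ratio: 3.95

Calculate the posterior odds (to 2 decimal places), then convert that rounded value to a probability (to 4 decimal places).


Step 1: Calculate posterior odds
Posterior odds = Prior odds × LR
               = 1.85 × 3.95
               = 7.31

Step 2: Convert to probability
P(H₁|E) = Posterior odds / (1 + Posterior odds)
       = 7.31 / (1 + 7.31)
       = 7.31 / 8.31
       = 0.8797

The evidence increased P(H₁) from 0.6491 to 0.8797.


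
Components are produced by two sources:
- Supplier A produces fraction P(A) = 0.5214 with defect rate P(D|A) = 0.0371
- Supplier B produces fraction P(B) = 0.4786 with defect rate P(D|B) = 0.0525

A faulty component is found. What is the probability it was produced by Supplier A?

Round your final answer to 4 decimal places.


Let A = from Supplier A, D = faulty

Given:
- P(A) = 0.5214, P(B) = 0.4786
- P(D|A) = 0.0371, P(D|B) = 0.0525

Step 1: Find P(D)
P(D) = P(D|A)P(A) + P(D|B)P(B)
     = 0.0371 × 0.5214 + 0.0525 × 0.4786
     = 0.01934394 + 0.02512650
     = 0.04447044

Step 2: Apply Bayes' theorem
P(A|D) = P(D|A)P(A) / P(D)
       = 0.01934394 / 0.04447044
       = 0.4350


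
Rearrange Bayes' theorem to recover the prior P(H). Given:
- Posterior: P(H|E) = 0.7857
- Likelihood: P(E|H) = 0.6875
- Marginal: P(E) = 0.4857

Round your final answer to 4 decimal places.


From Bayes' theorem: P(H|E) = P(E|H) × P(H) / P(E)

Rearranging for P(H):
P(H) = P(H|E) × P(E) / P(E|H)
     = 0.7857 × 0.4857 / 0.6875
     = 0.38161449 / 0.6875
     = 0.5551


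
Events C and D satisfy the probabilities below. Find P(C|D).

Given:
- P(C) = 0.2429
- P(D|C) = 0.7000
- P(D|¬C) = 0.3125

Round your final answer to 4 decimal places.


Bayes' theorem: P(C|D) = P(D|C) × P(C) / P(D)

Step 1: Calculate P(D) using law of total probability
P(D) = P(D|C)P(C) + P(D|¬C)P(¬C)
     = 0.7000 × 0.2429 + 0.3125 × 0.7571
     = 0.17003000 + 0.23659375
     = 0.40662375

Step 2: Apply Bayes' theorem
P(C|D) = P(D|C) × P(C) / P(D)
       = 0.17003000 / 0.40662375
       = 0.4182


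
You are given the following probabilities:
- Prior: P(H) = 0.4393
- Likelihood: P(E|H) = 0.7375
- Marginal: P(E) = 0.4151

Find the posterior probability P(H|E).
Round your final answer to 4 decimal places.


Using Bayes' theorem:

P(H|E) = P(E|H) × P(H) / P(E)
       = 0.7375 × 0.4393 / 0.4151
       = 0.32398375 / 0.4151
       = 0.7805

The evidence strengthens our belief in H.
Prior: 0.4393 → Posterior: 0.7805


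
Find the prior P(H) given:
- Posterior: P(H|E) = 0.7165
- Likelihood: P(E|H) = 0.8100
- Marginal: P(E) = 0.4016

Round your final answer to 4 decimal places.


From Bayes' theorem: P(H|E) = P(E|H) × P(H) / P(E)

Rearranging for P(H):
P(H) = P(H|E) × P(E) / P(E|H)
     = 0.7165 × 0.4016 / 0.8100
     = 0.28774640 / 0.8100
     = 0.3552


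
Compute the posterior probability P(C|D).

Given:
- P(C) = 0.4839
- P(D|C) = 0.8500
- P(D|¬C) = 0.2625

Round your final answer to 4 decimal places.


Bayes' theorem: P(C|D) = P(D|C) × P(C) / P(D)

Step 1: Calculate P(D) using law of total probability
P(D) = P(D|C)P(C) + P(D|¬C)P(¬C)
     = 0.8500 × 0.4839 + 0.2625 × 0.5161
     = 0.41131500 + 0.13547625
     = 0.54679125

Step 2: Apply Bayes' theorem
P(C|D) = P(D|C) × P(C) / P(D)
       = 0.41131500 / 0.54679125
       = 0.7522


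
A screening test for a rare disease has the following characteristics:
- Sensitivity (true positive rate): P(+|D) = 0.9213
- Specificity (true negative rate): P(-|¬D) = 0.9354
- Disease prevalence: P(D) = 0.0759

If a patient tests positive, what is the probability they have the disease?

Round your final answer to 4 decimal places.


Let D = has disease, + = positive test

Given:
- P(D) = 0.0759 (prevalence)
- P(+|D) = 0.9213 (sensitivity)
- P(-|¬D) = 0.9354 (specificity)
- P(+|¬D) = 0.0646 (false positive rate = 1 - specificity)

Step 1: Find P(+)
P(+) = P(+|D)P(D) + P(+|¬D)P(¬D)
     = 0.9213 × 0.0759 + 0.0646 × 0.9241
     = 0.06992667 + 0.05969686
     = 0.12962353

Step 2: Apply Bayes' theorem for P(D|+)
P(D|+) = P(+|D)P(D) / P(+)
       = 0.06992667 / 0.12962353
       = 0.5395


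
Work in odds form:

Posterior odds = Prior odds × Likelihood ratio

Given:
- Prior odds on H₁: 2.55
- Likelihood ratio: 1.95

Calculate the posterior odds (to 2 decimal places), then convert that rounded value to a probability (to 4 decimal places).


Step 1: Calculate posterior odds
Posterior odds = Prior odds × LR
               = 2.55 × 1.95
               = 4.97

Step 2: Convert to probability
P(H₁|E) = Posterior odds / (1 + Posterior odds)
       = 4.97 / (1 + 4.97)
       = 4.97 / 5.97
       = 0.8325

The evidence increased P(H₁) from 0.7183 to 0.8325.


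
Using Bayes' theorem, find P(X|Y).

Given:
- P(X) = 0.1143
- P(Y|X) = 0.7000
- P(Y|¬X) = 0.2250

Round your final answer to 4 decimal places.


Bayes' theorem: P(X|Y) = P(Y|X) × P(X) / P(Y)

Step 1: Calculate P(Y) using law of total probability
P(Y) = P(Y|X)P(X) + P(Y|¬X)P(¬X)
     = 0.7000 × 0.1143 + 0.2250 × 0.8857
     = 0.08001000 + 0.19928250
     = 0.27929250

Step 2: Apply Bayes' theorem
P(X|Y) = P(Y|X) × P(X) / P(Y)
       = 0.08001000 / 0.27929250
       = 0.2865


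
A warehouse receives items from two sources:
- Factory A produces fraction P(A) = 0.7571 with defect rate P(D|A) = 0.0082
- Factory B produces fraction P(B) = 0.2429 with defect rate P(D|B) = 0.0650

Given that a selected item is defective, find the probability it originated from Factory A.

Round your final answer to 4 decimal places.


Let A = from Factory A, D = defective

Given:
- P(A) = 0.7571, P(B) = 0.2429
- P(D|A) = 0.0082, P(D|B) = 0.0650

Step 1: Find P(D)
P(D) = P(D|A)P(A) + P(D|B)P(B)
     = 0.0082 × 0.7571 + 0.0650 × 0.2429
     = 0.00620822 + 0.01578850
     = 0.02199672

Step 2: Apply Bayes' theorem
P(A|D) = P(D|A)P(A) / P(D)
       = 0.00620822 / 0.02199672
       = 0.2822


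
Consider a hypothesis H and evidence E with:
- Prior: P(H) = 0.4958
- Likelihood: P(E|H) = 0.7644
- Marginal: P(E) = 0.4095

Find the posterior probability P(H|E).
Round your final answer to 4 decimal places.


Using Bayes' theorem:

P(H|E) = P(E|H) × P(H) / P(E)
       = 0.7644 × 0.4958 / 0.4095
       = 0.37898952 / 0.4095
       = 0.9255

The evidence strengthens our belief in H.
Prior: 0.4958 → Posterior: 0.9255


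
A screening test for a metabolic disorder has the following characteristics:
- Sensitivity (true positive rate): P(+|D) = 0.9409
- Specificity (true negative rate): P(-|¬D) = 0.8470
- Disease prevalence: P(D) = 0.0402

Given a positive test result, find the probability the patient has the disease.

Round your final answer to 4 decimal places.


Let D = has disease, + = positive test

Given:
- P(D) = 0.0402 (prevalence)
- P(+|D) = 0.9409 (sensitivity)
- P(-|¬D) = 0.8470 (specificity)
- P(+|¬D) = 0.1530 (false positive rate = 1 - specificity)

Step 1: Find P(+)
P(+) = P(+|D)P(D) + P(+|¬D)P(¬D)
     = 0.9409 × 0.0402 + 0.1530 × 0.9598
     = 0.03782418 + 0.14684940
     = 0.18467358

Step 2: Apply Bayes' theorem for P(D|+)
P(D|+) = P(+|D)P(D) / P(+)
       = 0.03782418 / 0.18467358
       = 0.2048


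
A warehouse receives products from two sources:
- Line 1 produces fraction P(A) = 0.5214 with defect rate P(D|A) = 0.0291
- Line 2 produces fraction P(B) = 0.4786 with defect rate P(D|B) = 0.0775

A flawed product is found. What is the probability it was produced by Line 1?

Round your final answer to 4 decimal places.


Let A = from Line 1, D = flawed

Given:
- P(A) = 0.5214, P(B) = 0.4786
- P(D|A) = 0.0291, P(D|B) = 0.0775

Step 1: Find P(D)
P(D) = P(D|A)P(A) + P(D|B)P(B)
     = 0.0291 × 0.5214 + 0.0775 × 0.4786
     = 0.01517274 + 0.03709150
     = 0.05226424

Step 2: Apply Bayes' theorem
P(A|D) = P(D|A)P(A) / P(D)
       = 0.01517274 / 0.05226424
       = 0.2903


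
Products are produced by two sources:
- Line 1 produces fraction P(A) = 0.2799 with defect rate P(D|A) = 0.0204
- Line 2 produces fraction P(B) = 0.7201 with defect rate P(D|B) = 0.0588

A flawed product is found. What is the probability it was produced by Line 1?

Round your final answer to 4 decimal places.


Let A = from Line 1, D = flawed

Given:
- P(A) = 0.2799, P(B) = 0.7201
- P(D|A) = 0.0204, P(D|B) = 0.0588

Step 1: Find P(D)
P(D) = P(D|A)P(A) + P(D|B)P(B)
     = 0.0204 × 0.2799 + 0.0588 × 0.7201
     = 0.00570996 + 0.04234188
     = 0.04805184

Step 2: Apply Bayes' theorem
P(A|D) = P(D|A)P(A) / P(D)
       = 0.00570996 / 0.04805184
       = 0.1188


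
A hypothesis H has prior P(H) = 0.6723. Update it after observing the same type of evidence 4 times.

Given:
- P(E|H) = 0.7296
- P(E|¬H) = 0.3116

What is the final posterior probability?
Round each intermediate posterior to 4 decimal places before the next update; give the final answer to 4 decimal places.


Sequential Bayesian updating:

Initial prior: P(H) = 0.6723

Update 1:
  P(E) = 0.7296 × 0.6723 + 0.3116 × 0.3277 = 0.49051008 + 0.10211132 = 0.59262140
  P(H|E) = 0.49051008 / 0.59262140 = 0.8277

Update 2:
  P(E) = 0.7296 × 0.8277 + 0.3116 × 0.1723 = 0.60388992 + 0.05368868 = 0.65757860
  P(H|E) = 0.60388992 / 0.65757860 = 0.9184

Update 3:
  P(E) = 0.7296 × 0.9184 + 0.3116 × 0.0816 = 0.67006464 + 0.02542656 = 0.69549120
  P(H|E) = 0.67006464 / 0.69549120 = 0.9634

Update 4:
  P(E) = 0.7296 × 0.9634 + 0.3116 × 0.0366 = 0.70289664 + 0.01140456 = 0.71430120
  P(H|E) = 0.70289664 / 0.71430120 = 0.9840

Final posterior: 0.9840


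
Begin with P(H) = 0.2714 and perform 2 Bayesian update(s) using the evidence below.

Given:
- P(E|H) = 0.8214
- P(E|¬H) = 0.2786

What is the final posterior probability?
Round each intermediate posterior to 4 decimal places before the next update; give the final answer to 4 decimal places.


Sequential Bayesian updating:

Initial prior: P(H) = 0.2714

Update 1:
  P(E) = 0.8214 × 0.2714 + 0.2786 × 0.7286 = 0.22292796 + 0.20298796 = 0.42591592
  P(H|E) = 0.22292796 / 0.42591592 = 0.5234

Update 2:
  P(E) = 0.8214 × 0.5234 + 0.2786 × 0.4766 = 0.42992076 + 0.13278076 = 0.56270152
  P(H|E) = 0.42992076 / 0.56270152 = 0.7640

Final posterior: 0.7640


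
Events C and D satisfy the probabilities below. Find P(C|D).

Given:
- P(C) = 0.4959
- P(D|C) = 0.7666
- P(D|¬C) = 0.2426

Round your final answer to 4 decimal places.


Bayes' theorem: P(C|D) = P(D|C) × P(C) / P(D)

Step 1: Calculate P(D) using law of total probability
P(D) = P(D|C)P(C) + P(D|¬C)P(¬C)
     = 0.7666 × 0.4959 + 0.2426 × 0.5041
     = 0.38015694 + 0.12229466
     = 0.50245160

Step 2: Apply Bayes' theorem
P(C|D) = P(D|C) × P(C) / P(D)
       = 0.38015694 / 0.50245160
       = 0.7566


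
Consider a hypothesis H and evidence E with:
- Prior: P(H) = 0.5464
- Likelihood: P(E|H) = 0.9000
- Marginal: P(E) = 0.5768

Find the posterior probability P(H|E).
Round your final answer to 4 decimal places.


Using Bayes' theorem:

P(H|E) = P(E|H) × P(H) / P(E)
       = 0.9000 × 0.5464 / 0.5768
       = 0.49176000 / 0.5768
       = 0.8526

The evidence strengthens our belief in H.
Prior: 0.5464 → Posterior: 0.8526


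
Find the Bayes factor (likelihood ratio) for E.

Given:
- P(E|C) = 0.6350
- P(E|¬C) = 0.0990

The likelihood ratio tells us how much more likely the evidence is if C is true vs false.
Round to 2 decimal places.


Likelihood Ratio (LR) = P(E|C) / P(E|¬C)

LR = 0.6350 / 0.0990
   = 6.41

The evidence is 6.41 times more likely if C is true than if C is false.
LR > 1, so observing E raises the odds in favor of C.


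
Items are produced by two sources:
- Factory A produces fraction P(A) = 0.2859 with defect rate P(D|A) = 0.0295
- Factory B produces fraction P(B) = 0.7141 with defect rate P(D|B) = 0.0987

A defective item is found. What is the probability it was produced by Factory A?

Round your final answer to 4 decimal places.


Let A = from Factory A, D = defective

Given:
- P(A) = 0.2859, P(B) = 0.7141
- P(D|A) = 0.0295, P(D|B) = 0.0987

Step 1: Find P(D)
P(D) = P(D|A)P(A) + P(D|B)P(B)
     = 0.0295 × 0.2859 + 0.0987 × 0.7141
     = 0.00843405 + 0.07048167
     = 0.07891572

Step 2: Apply Bayes' theorem
P(A|D) = P(D|A)P(A) / P(D)
       = 0.00843405 / 0.07891572
       = 0.1069


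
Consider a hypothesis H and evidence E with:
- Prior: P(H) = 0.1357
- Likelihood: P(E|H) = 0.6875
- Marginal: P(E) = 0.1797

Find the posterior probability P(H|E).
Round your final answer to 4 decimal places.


Using Bayes' theorem:

P(H|E) = P(E|H) × P(H) / P(E)
       = 0.6875 × 0.1357 / 0.1797
       = 0.09329375 / 0.1797
       = 0.5192

The evidence strengthens our belief in H.
Prior: 0.1357 → Posterior: 0.5192


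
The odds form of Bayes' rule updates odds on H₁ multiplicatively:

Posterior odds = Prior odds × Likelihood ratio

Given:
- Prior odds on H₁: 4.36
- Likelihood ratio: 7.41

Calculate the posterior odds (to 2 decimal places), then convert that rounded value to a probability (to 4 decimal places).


Step 1: Calculate posterior odds
Posterior odds = Prior odds × LR
               = 4.36 × 7.41
               = 32.31

Step 2: Convert to probability
P(H₁|E) = Posterior odds / (1 + Posterior odds)
       = 32.31 / (1 + 32.31)
       = 32.31 / 33.31
       = 0.9700

The evidence increased P(H₁) from 0.8134 to 0.9700.


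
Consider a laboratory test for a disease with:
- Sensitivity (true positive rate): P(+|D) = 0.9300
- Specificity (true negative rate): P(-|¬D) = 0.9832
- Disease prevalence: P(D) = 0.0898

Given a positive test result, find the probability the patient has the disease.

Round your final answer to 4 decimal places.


Let D = has disease, + = positive test

Given:
- P(D) = 0.0898 (prevalence)
- P(+|D) = 0.9300 (sensitivity)
- P(-|¬D) = 0.9832 (specificity)
- P(+|¬D) = 0.0168 (false positive rate = 1 - specificity)

Step 1: Find P(+)
P(+) = P(+|D)P(D) + P(+|¬D)P(¬D)
     = 0.9300 × 0.0898 + 0.0168 × 0.9102
     = 0.08351400 + 0.01529136
     = 0.09880536

Step 2: Apply Bayes' theorem for P(D|+)
P(D|+) = P(+|D)P(D) / P(+)
       = 0.08351400 / 0.09880536
       = 0.8452


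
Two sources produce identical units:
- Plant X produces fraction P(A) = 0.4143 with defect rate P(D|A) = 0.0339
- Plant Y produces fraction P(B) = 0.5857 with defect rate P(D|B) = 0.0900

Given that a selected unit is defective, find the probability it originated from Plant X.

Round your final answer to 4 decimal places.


Let A = from Plant X, D = defective

Given:
- P(A) = 0.4143, P(B) = 0.5857
- P(D|A) = 0.0339, P(D|B) = 0.0900

Step 1: Find P(D)
P(D) = P(D|A)P(A) + P(D|B)P(B)
     = 0.0339 × 0.4143 + 0.0900 × 0.5857
     = 0.01404477 + 0.05271300
     = 0.06675777

Step 2: Apply Bayes' theorem
P(A|D) = P(D|A)P(A) / P(D)
       = 0.01404477 / 0.06675777
       = 0.2104


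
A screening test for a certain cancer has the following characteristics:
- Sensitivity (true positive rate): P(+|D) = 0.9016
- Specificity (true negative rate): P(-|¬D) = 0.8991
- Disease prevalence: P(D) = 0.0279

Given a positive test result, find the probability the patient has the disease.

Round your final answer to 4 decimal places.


Let D = has disease, + = positive test

Given:
- P(D) = 0.0279 (prevalence)
- P(+|D) = 0.9016 (sensitivity)
- P(-|¬D) = 0.8991 (specificity)
- P(+|¬D) = 0.1009 (false positive rate = 1 - specificity)

Step 1: Find P(+)
P(+) = P(+|D)P(D) + P(+|¬D)P(¬D)
     = 0.9016 × 0.0279 + 0.1009 × 0.9721
     = 0.02515464 + 0.09808489
     = 0.12323953

Step 2: Apply Bayes' theorem for P(D|+)
P(D|+) = P(+|D)P(D) / P(+)
       = 0.02515464 / 0.12323953
       = 0.2041


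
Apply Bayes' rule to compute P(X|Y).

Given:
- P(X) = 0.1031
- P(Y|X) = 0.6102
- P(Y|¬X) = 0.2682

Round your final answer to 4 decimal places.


Bayes' theorem: P(X|Y) = P(Y|X) × P(X) / P(Y)

Step 1: Calculate P(Y) using law of total probability
P(Y) = P(Y|X)P(X) + P(Y|¬X)P(¬X)
     = 0.6102 × 0.1031 + 0.2682 × 0.8969
     = 0.06291162 + 0.24054858
     = 0.30346020

Step 2: Apply Bayes' theorem
P(X|Y) = P(Y|X) × P(X) / P(Y)
       = 0.06291162 / 0.30346020
       = 0.2073


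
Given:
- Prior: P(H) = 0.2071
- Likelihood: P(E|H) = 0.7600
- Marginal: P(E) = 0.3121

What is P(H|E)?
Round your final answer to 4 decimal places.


Using Bayes' theorem:

P(H|E) = P(E|H) × P(H) / P(E)
       = 0.7600 × 0.2071 / 0.3121
       = 0.15739600 / 0.3121
       = 0.5043

The evidence strengthens our belief in H.
Prior: 0.2071 → Posterior: 0.5043


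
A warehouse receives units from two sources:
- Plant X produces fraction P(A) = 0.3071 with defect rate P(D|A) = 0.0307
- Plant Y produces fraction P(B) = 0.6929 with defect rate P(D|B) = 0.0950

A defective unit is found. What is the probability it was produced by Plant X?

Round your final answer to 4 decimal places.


Let A = from Plant X, D = defective

Given:
- P(A) = 0.3071, P(B) = 0.6929
- P(D|A) = 0.0307, P(D|B) = 0.0950

Step 1: Find P(D)
P(D) = P(D|A)P(A) + P(D|B)P(B)
     = 0.0307 × 0.3071 + 0.0950 × 0.6929
     = 0.00942797 + 0.06582550
     = 0.07525347

Step 2: Apply Bayes' theorem
P(A|D) = P(D|A)P(A) / P(D)
       = 0.00942797 / 0.07525347
       = 0.1253


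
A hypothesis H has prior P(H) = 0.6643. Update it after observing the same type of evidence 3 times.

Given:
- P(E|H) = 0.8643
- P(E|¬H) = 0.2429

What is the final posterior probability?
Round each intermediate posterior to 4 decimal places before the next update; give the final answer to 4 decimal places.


Sequential Bayesian updating:

Initial prior: P(H) = 0.6643

Update 1:
  P(E) = 0.8643 × 0.6643 + 0.2429 × 0.3357 = 0.57415449 + 0.08154153 = 0.65569602
  P(H|E) = 0.57415449 / 0.65569602 = 0.8756

Update 2:
  P(E) = 0.8643 × 0.8756 + 0.2429 × 0.1244 = 0.75678108 + 0.03021676 = 0.78699784
  P(H|E) = 0.75678108 / 0.78699784 = 0.9616

Update 3:
  P(E) = 0.8643 × 0.9616 + 0.2429 × 0.0384 = 0.83111088 + 0.00932736 = 0.84043824
  P(H|E) = 0.83111088 / 0.84043824 = 0.9889

Final posterior: 0.9889


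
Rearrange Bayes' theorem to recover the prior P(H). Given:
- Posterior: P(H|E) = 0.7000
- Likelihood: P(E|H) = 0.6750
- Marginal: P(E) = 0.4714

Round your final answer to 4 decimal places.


From Bayes' theorem: P(H|E) = P(E|H) × P(H) / P(E)

Rearranging for P(H):
P(H) = P(H|E) × P(E) / P(E|H)
     = 0.7000 × 0.4714 / 0.6750
     = 0.32998000 / 0.6750
     = 0.4889


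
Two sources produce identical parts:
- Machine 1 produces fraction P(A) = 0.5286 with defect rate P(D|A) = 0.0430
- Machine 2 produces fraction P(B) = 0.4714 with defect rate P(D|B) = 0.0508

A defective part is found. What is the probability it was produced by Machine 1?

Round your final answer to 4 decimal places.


Let A = from Machine 1, D = defective

Given:
- P(A) = 0.5286, P(B) = 0.4714
- P(D|A) = 0.0430, P(D|B) = 0.0508

Step 1: Find P(D)
P(D) = P(D|A)P(A) + P(D|B)P(B)
     = 0.0430 × 0.5286 + 0.0508 × 0.4714
     = 0.02272980 + 0.02394712
     = 0.04667692

Step 2: Apply Bayes' theorem
P(A|D) = P(D|A)P(A) / P(D)
       = 0.02272980 / 0.04667692
       = 0.4870


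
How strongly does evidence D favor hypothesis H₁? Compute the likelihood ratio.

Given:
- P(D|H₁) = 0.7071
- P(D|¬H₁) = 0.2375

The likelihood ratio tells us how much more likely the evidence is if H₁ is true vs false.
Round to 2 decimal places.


Likelihood Ratio (LR) = P(D|H₁) / P(D|¬H₁)

LR = 0.7071 / 0.2375
   = 2.98

The evidence is 2.98 times more likely if H₁ is true than if H₁ is false.
LR > 1, so observing D raises the odds in favor of H₁.


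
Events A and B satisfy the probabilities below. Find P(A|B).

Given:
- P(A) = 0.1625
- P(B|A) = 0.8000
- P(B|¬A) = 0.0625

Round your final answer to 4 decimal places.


Bayes' theorem: P(A|B) = P(B|A) × P(A) / P(B)

Step 1: Calculate P(B) using law of total probability
P(B) = P(B|A)P(A) + P(B|¬A)P(¬A)
     = 0.8000 × 0.1625 + 0.0625 × 0.8375
     = 0.13000000 + 0.05234375
     = 0.18234375

Step 2: Apply Bayes' theorem
P(A|B) = P(B|A) × P(A) / P(B)
       = 0.13000000 / 0.18234375
       = 0.7129


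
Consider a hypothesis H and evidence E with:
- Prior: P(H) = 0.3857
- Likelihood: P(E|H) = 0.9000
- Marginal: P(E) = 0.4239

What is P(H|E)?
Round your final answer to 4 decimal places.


Using Bayes' theorem:

P(H|E) = P(E|H) × P(H) / P(E)
       = 0.9000 × 0.3857 / 0.4239
       = 0.34713000 / 0.4239
       = 0.8189

The evidence strengthens our belief in H.
Prior: 0.3857 → Posterior: 0.8189


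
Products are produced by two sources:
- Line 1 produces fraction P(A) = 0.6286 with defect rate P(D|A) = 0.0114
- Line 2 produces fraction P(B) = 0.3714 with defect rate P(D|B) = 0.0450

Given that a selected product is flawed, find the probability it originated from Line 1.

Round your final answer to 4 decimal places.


Let A = from Line 1, D = flawed

Given:
- P(A) = 0.6286, P(B) = 0.3714
- P(D|A) = 0.0114, P(D|B) = 0.0450

Step 1: Find P(D)
P(D) = P(D|A)P(A) + P(D|B)P(B)
     = 0.0114 × 0.6286 + 0.0450 × 0.3714
     = 0.00716604 + 0.01671300
     = 0.02387904

Step 2: Apply Bayes' theorem
P(A|D) = P(D|A)P(A) / P(D)
       = 0.00716604 / 0.02387904
       = 0.3001


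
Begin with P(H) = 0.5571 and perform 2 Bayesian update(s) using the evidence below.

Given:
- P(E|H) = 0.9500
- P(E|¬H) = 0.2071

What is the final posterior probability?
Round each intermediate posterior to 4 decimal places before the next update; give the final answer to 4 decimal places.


Sequential Bayesian updating:

Initial prior: P(H) = 0.5571

Update 1:
  P(E) = 0.9500 × 0.5571 + 0.2071 × 0.4429 = 0.52924500 + 0.09172459 = 0.62096959
  P(H|E) = 0.52924500 / 0.62096959 = 0.8523

Update 2:
  P(E) = 0.9500 × 0.8523 + 0.2071 × 0.1477 = 0.80968500 + 0.03058867 = 0.84027367
  P(H|E) = 0.80968500 / 0.84027367 = 0.9636

Final posterior: 0.9636


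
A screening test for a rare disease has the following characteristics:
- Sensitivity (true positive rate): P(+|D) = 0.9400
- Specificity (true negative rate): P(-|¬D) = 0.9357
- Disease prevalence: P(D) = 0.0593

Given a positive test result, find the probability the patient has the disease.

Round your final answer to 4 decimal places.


Let D = has disease, + = positive test

Given:
- P(D) = 0.0593 (prevalence)
- P(+|D) = 0.9400 (sensitivity)
- P(-|¬D) = 0.9357 (specificity)
- P(+|¬D) = 0.0643 (false positive rate = 1 - specificity)

Step 1: Find P(+)
P(+) = P(+|D)P(D) + P(+|¬D)P(¬D)
     = 0.9400 × 0.0593 + 0.0643 × 0.9407
     = 0.05574200 + 0.06048701
     = 0.11622901

Step 2: Apply Bayes' theorem for P(D|+)
P(D|+) = P(+|D)P(D) / P(+)
       = 0.05574200 / 0.11622901
       = 0.4796


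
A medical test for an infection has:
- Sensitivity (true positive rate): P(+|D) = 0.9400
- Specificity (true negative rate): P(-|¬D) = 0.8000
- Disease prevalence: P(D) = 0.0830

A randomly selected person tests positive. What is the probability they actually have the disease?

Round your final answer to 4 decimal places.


Let D = has disease, + = positive test

Given:
- P(D) = 0.0830 (prevalence)
- P(+|D) = 0.9400 (sensitivity)
- P(-|¬D) = 0.8000 (specificity)
- P(+|¬D) = 0.2000 (false positive rate = 1 - specificity)

Step 1: Find P(+)
P(+) = P(+|D)P(D) + P(+|¬D)P(¬D)
     = 0.9400 × 0.0830 + 0.2000 × 0.9170
     = 0.07802000 + 0.18340000
     = 0.26142000

Step 2: Apply Bayes' theorem for P(D|+)
P(D|+) = P(+|D)P(D) / P(+)
       = 0.07802000 / 0.26142000
       = 0.2984


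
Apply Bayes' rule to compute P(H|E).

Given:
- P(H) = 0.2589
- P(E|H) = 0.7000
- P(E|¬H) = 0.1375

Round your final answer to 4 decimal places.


Bayes' theorem: P(H|E) = P(E|H) × P(H) / P(E)

Step 1: Calculate P(E) using law of total probability
P(E) = P(E|H)P(H) + P(E|¬H)P(¬H)
     = 0.7000 × 0.2589 + 0.1375 × 0.7411
     = 0.18123000 + 0.10190125
     = 0.28313125

Step 2: Apply Bayes' theorem
P(H|E) = P(E|H) × P(H) / P(E)
       = 0.18123000 / 0.28313125
       = 0.6401


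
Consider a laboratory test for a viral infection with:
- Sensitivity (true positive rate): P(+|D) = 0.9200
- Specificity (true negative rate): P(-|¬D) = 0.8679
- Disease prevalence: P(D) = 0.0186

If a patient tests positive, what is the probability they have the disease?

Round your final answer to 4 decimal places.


Let D = has disease, + = positive test

Given:
- P(D) = 0.0186 (prevalence)
- P(+|D) = 0.9200 (sensitivity)
- P(-|¬D) = 0.8679 (specificity)
- P(+|¬D) = 0.1321 (false positive rate = 1 - specificity)

Step 1: Find P(+)
P(+) = P(+|D)P(D) + P(+|¬D)P(¬D)
     = 0.9200 × 0.0186 + 0.1321 × 0.9814
     = 0.01711200 + 0.12964294
     = 0.14675494

Step 2: Apply Bayes' theorem for P(D|+)
P(D|+) = P(+|D)P(D) / P(+)
       = 0.01711200 / 0.14675494
       = 0.1166


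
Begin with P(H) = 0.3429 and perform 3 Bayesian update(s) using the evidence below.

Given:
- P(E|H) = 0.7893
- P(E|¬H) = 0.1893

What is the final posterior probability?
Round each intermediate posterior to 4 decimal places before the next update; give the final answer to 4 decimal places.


Sequential Bayesian updating:

Initial prior: P(H) = 0.3429

Update 1:
  P(E) = 0.7893 × 0.3429 + 0.1893 × 0.6571 = 0.27065097 + 0.12438903 = 0.39504000
  P(H|E) = 0.27065097 / 0.39504000 = 0.6851

Update 2:
  P(E) = 0.7893 × 0.6851 + 0.1893 × 0.3149 = 0.54074943 + 0.05961057 = 0.60036000
  P(H|E) = 0.54074943 / 0.60036000 = 0.9007

Update 3:
  P(E) = 0.7893 × 0.9007 + 0.1893 × 0.0993 = 0.71092251 + 0.01879749 = 0.72972000
  P(H|E) = 0.71092251 / 0.72972000 = 0.9742

Final posterior: 0.9742


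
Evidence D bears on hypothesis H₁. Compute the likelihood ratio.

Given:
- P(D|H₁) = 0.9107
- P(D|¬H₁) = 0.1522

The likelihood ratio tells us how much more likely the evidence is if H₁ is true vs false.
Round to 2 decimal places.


Likelihood Ratio (LR) = P(D|H₁) / P(D|¬H₁)

LR = 0.9107 / 0.1522
   = 5.98

The evidence is 5.98 times more likely if H₁ is true than if H₁ is false.
LR > 1, so observing D raises the odds in favor of H₁.


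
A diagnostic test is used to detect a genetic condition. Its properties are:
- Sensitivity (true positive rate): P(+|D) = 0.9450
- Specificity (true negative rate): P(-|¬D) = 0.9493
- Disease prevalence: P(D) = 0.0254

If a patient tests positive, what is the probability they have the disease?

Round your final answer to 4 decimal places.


Let D = has disease, + = positive test

Given:
- P(D) = 0.0254 (prevalence)
- P(+|D) = 0.9450 (sensitivity)
- P(-|¬D) = 0.9493 (specificity)
- P(+|¬D) = 0.0507 (false positive rate = 1 - specificity)

Step 1: Find P(+)
P(+) = P(+|D)P(D) + P(+|¬D)P(¬D)
     = 0.9450 × 0.0254 + 0.0507 × 0.9746
     = 0.02400300 + 0.04941222
     = 0.07341522

Step 2: Apply Bayes' theorem for P(D|+)
P(D|+) = P(+|D)P(D) / P(+)
       = 0.02400300 / 0.07341522
       = 0.3269


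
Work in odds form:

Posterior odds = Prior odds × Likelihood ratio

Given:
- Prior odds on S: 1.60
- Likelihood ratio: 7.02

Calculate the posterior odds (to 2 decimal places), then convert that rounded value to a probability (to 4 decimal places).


Step 1: Calculate posterior odds
Posterior odds = Prior odds × LR
               = 1.60 × 7.02
               = 11.23

Step 2: Convert to probability
P(S|E) = Posterior odds / (1 + Posterior odds)
       = 11.23 / (1 + 11.23)
       = 11.23 / 12.23
       = 0.9182

The evidence increased P(S) from 0.6154 to 0.9182.


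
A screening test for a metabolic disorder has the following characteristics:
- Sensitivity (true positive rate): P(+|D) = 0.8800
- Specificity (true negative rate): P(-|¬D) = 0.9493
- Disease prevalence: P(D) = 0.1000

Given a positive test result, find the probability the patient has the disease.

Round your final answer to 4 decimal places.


Let D = has disease, + = positive test

Given:
- P(D) = 0.1000 (prevalence)
- P(+|D) = 0.8800 (sensitivity)
- P(-|¬D) = 0.9493 (specificity)
- P(+|¬D) = 0.0507 (false positive rate = 1 - specificity)

Step 1: Find P(+)
P(+) = P(+|D)P(D) + P(+|¬D)P(¬D)
     = 0.8800 × 0.1000 + 0.0507 × 0.9000
     = 0.08800000 + 0.04563000
     = 0.13363000

Step 2: Apply Bayes' theorem for P(D|+)
P(D|+) = P(+|D)P(D) / P(+)
       = 0.08800000 / 0.13363000
       = 0.6585


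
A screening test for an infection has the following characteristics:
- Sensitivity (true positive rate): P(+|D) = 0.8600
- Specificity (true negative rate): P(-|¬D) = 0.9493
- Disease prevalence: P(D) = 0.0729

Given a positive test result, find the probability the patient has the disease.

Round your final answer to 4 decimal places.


Let D = has disease, + = positive test

Given:
- P(D) = 0.0729 (prevalence)
- P(+|D) = 0.8600 (sensitivity)
- P(-|¬D) = 0.9493 (specificity)
- P(+|¬D) = 0.0507 (false positive rate = 1 - specificity)

Step 1: Find P(+)
P(+) = P(+|D)P(D) + P(+|¬D)P(¬D)
     = 0.8600 × 0.0729 + 0.0507 × 0.9271
     = 0.06269400 + 0.04700397
     = 0.10969797

Step 2: Apply Bayes' theorem for P(D|+)
P(D|+) = P(+|D)P(D) / P(+)
       = 0.06269400 / 0.10969797
       = 0.5715


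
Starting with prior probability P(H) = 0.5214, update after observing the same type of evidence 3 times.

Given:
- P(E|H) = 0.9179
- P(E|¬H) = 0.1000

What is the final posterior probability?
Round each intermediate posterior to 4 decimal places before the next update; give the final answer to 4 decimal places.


Sequential Bayesian updating:

Initial prior: P(H) = 0.5214

Update 1:
  P(E) = 0.9179 × 0.5214 + 0.1000 × 0.4786 = 0.47859306 + 0.04786000 = 0.52645306
  P(H|E) = 0.47859306 / 0.52645306 = 0.9091

Update 2:
  P(E) = 0.9179 × 0.9091 + 0.1000 × 0.0909 = 0.83446289 + 0.00909000 = 0.84355289
  P(H|E) = 0.83446289 / 0.84355289 = 0.9892

Update 3:
  P(E) = 0.9179 × 0.9892 + 0.1000 × 0.0108 = 0.90798668 + 0.00108000 = 0.90906668
  P(H|E) = 0.90798668 / 0.90906668 = 0.9988

Final posterior: 0.9988


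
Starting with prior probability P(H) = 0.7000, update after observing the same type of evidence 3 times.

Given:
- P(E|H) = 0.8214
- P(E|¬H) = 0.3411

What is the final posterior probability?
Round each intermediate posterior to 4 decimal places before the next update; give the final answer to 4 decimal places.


Sequential Bayesian updating:

Initial prior: P(H) = 0.7000

Update 1:
  P(E) = 0.8214 × 0.7000 + 0.3411 × 0.3000 = 0.57498000 + 0.10233000 = 0.67731000
  P(H|E) = 0.57498000 / 0.67731000 = 0.8489

Update 2:
  P(E) = 0.8214 × 0.8489 + 0.3411 × 0.1511 = 0.69728646 + 0.05154021 = 0.74882667
  P(H|E) = 0.69728646 / 0.74882667 = 0.9312

Update 3:
  P(E) = 0.8214 × 0.9312 + 0.3411 × 0.0688 = 0.76488768 + 0.02346768 = 0.78835536
  P(H|E) = 0.76488768 / 0.78835536 = 0.9702

Final posterior: 0.9702


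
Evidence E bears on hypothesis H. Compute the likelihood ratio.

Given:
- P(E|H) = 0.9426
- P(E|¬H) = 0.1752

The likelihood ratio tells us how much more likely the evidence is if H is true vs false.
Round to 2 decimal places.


Likelihood Ratio (LR) = P(E|H) / P(E|¬H)

LR = 0.9426 / 0.1752
   = 5.38

The evidence is 5.38 times more likely if H is true than if H is false.
LR > 1, so observing E raises the odds in favor of H.


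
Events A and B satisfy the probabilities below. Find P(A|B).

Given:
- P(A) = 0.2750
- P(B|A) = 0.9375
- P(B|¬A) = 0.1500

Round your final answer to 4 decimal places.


Bayes' theorem: P(A|B) = P(B|A) × P(A) / P(B)

Step 1: Calculate P(B) using law of total probability
P(B) = P(B|A)P(A) + P(B|¬A)P(¬A)
     = 0.9375 × 0.2750 + 0.1500 × 0.7250
     = 0.25781250 + 0.10875000
     = 0.36656250

Step 2: Apply Bayes' theorem
P(A|B) = P(B|A) × P(A) / P(B)
       = 0.25781250 / 0.36656250
       = 0.7033


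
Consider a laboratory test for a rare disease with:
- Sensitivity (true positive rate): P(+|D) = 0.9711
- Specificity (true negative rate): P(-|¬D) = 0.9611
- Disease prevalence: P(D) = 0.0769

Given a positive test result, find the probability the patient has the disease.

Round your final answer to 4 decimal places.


Let D = has disease, + = positive test

Given:
- P(D) = 0.0769 (prevalence)
- P(+|D) = 0.9711 (sensitivity)
- P(-|¬D) = 0.9611 (specificity)
- P(+|¬D) = 0.0389 (false positive rate = 1 - specificity)

Step 1: Find P(+)
P(+) = P(+|D)P(D) + P(+|¬D)P(¬D)
     = 0.9711 × 0.0769 + 0.0389 × 0.9231
     = 0.07467759 + 0.03590859
     = 0.11058618

Step 2: Apply Bayes' theorem for P(D|+)
P(D|+) = P(+|D)P(D) / P(+)
       = 0.07467759 / 0.11058618
       = 0.6753


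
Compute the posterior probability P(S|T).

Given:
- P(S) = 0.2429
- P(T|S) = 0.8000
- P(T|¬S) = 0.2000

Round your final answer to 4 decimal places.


Bayes' theorem: P(S|T) = P(T|S) × P(S) / P(T)

Step 1: Calculate P(T) using law of total probability
P(T) = P(T|S)P(S) + P(T|¬S)P(¬S)
     = 0.8000 × 0.2429 + 0.2000 × 0.7571
     = 0.19432000 + 0.15142000
     = 0.34574000

Step 2: Apply Bayes' theorem
P(S|T) = P(T|S) × P(S) / P(T)
       = 0.19432000 / 0.34574000
       = 0.5620


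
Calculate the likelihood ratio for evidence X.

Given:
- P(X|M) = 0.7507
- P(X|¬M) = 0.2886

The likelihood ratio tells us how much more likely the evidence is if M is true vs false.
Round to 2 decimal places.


Likelihood Ratio (LR) = P(X|M) / P(X|¬M)

LR = 0.7507 / 0.2886
   = 2.60

The evidence is 2.60 times more likely if M is true than if M is false.
Because LR exceeds 1, X is evidence for M.
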